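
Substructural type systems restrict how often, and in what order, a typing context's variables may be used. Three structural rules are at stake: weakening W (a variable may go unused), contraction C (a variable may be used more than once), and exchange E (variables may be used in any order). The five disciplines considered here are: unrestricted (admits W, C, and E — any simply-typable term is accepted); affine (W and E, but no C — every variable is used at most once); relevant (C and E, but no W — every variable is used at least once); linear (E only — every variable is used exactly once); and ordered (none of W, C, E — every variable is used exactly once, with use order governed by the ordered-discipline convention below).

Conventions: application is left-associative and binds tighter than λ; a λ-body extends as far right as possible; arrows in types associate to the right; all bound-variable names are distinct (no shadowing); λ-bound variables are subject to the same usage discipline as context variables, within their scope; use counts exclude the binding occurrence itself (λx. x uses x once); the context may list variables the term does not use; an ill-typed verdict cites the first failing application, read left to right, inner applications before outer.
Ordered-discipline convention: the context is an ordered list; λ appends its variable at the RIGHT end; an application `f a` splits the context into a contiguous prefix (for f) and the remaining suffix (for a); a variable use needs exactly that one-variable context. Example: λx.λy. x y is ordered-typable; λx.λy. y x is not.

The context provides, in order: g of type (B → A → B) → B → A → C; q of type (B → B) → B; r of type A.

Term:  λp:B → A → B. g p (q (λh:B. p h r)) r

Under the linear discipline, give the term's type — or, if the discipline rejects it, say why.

not well-typed under linear — needs contraction — r ×2, p ×2
use counts: g ×1, q ×1, r ×2, p (λ-bound) ×2, h (λ-bound) ×1
order of uses: g, p, q, p, h, r, r
typing: ✓ — (B → A → B) → C
all disciplines: ordered ✗ | linear ✗ | affine ✗ | relevant ✓ | unrestricted ✓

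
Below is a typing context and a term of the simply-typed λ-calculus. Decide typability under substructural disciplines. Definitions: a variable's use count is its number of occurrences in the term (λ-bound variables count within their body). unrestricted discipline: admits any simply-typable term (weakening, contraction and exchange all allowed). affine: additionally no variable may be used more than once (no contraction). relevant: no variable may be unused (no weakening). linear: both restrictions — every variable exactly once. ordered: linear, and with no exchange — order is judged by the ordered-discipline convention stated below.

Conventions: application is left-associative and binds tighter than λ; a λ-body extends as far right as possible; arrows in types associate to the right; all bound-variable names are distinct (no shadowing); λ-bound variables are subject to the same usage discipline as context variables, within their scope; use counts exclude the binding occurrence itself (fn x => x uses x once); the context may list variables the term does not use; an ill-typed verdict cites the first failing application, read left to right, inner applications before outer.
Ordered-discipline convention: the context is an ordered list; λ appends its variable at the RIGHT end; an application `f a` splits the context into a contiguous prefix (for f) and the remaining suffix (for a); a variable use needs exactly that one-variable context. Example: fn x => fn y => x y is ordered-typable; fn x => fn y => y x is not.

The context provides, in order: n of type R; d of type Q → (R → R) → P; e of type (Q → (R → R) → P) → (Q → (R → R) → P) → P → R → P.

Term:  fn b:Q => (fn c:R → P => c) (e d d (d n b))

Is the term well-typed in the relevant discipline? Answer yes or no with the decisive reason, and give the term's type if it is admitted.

no — fails simple typing
variable uses: n: 1, d: 3, e: 1, b (λ-bound): 1, c (λ-bound): 1
use order (left to right): c, e, d, d, d, n, b
typing: ill-typed: a function awaiting Q gets R
all disciplines: ordered ✗ | linear ✗ | affine ✗ | relevant ✗ | unrestricted ✗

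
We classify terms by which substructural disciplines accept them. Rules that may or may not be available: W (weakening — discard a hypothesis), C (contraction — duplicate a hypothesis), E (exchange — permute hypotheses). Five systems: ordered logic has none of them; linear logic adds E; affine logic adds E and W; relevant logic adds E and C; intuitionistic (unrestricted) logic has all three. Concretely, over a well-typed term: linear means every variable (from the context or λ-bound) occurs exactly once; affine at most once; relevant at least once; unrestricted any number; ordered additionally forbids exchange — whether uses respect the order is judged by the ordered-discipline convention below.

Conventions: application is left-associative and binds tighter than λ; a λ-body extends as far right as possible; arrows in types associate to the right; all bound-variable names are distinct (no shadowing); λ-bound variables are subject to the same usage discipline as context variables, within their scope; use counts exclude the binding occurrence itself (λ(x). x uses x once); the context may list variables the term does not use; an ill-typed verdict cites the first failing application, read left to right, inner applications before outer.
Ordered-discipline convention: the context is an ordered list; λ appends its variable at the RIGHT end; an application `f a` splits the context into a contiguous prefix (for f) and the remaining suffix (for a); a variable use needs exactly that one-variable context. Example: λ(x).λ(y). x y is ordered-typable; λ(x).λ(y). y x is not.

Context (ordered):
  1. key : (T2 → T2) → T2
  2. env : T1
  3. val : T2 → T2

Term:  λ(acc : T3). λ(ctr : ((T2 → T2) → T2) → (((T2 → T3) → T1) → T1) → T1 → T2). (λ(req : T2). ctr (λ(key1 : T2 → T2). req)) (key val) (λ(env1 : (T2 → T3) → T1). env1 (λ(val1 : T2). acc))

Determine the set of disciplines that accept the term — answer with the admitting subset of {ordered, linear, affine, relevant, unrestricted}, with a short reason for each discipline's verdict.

accepted by: affine, unrestricted
counts: key ×1, env ×0, val ×1, acc (λ-bound) ×1, ctr (λ-bound) ×1, req (λ-bound) ×1, key1 (λ-bound) ×0, env1 (λ-bound) ×1, val1 (λ-bound) ×0
order of uses: ctr, req, key, val, env1, acc
typing: well-typed — term : T3 → (((T2 → T2) → T2) → (((T2 → T3) → T1) → T1) → T1 → T2) → T1 → T2
ordered: ✗ — env, key1, val1 never used (weakening)
linear: ✗ — env, key1, val1 never used (weakening)
affine: ✓ — none of key, env, val, acc, ctr, req, key1, env1, val1 used more than once
relevant: ✗ — env, key1, val1 never used (weakening)
unrestricted: ✓ — well-typed at T3 → (((T2 → T2) → T2) → (((T2 → T3) → T1) → T1) → T1 → T2) → T1 → T2; no restrictions here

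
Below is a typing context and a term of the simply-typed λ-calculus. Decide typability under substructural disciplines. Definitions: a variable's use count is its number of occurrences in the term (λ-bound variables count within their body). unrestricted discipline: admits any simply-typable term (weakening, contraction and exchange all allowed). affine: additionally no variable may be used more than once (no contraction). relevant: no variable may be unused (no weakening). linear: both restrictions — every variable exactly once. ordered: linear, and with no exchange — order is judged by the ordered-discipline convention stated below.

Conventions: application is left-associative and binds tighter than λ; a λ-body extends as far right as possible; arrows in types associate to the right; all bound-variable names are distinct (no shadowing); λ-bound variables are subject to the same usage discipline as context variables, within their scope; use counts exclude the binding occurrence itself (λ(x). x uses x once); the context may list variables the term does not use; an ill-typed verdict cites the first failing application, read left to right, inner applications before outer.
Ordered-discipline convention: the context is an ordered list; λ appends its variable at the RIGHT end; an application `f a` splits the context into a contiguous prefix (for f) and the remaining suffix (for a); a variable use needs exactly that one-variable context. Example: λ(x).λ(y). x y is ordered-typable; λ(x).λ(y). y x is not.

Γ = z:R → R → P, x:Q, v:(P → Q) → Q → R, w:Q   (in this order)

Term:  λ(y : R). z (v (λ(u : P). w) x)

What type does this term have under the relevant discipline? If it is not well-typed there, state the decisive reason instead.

not well-typed under relevant — y, u never used (weakening)
variable uses: z: 1×, x: 1×, v: 1×, w: 1×, y [bound]: 0×, u [bound]: 0×
left-to-right use order: z, v, w, x
typing: the term checks, with type R → R → P
per-discipline verdicts: ordered ✗ · linear ✗ · affine ✓ · relevant ✗ · unrestricted ✓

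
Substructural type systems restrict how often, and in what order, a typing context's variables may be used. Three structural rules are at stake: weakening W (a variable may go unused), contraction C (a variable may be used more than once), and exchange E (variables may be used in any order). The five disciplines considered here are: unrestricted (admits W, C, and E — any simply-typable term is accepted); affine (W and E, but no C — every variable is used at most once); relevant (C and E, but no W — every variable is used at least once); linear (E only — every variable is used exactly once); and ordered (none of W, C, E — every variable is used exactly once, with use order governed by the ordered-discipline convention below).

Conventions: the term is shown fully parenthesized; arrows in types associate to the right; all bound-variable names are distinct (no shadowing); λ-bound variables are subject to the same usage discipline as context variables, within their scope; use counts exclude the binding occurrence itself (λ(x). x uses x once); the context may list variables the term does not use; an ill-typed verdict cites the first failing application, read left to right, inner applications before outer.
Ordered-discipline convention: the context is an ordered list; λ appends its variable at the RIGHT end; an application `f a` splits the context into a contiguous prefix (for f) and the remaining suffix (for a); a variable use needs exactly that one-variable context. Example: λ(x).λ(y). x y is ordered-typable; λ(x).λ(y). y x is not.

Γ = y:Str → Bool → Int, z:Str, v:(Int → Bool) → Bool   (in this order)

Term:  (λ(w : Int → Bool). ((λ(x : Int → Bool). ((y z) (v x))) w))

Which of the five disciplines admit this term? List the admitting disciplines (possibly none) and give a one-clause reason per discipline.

admitting disciplines: ordered, linear, affine, relevant, unrestricted
variable uses: y ×1, z ×1, v ×1, w (bound) ×1, x (bound) ×1
order of uses: y, z, v, x, w
typing: well-typed at (Int → Bool) → Int
ordered ✓ (single-use (y, z, v, w, x), ordered derivation ok)
linear ✓ (exactly-once usage across y, z, v, w, x)
affine ✓ (none of y, z, v, w, x used more than once)
relevant ✓ (y, z, v, w, x: all used, weakening unneeded)
unrestricted ✓ (typability at (Int → Bool) → Int is all that's needed)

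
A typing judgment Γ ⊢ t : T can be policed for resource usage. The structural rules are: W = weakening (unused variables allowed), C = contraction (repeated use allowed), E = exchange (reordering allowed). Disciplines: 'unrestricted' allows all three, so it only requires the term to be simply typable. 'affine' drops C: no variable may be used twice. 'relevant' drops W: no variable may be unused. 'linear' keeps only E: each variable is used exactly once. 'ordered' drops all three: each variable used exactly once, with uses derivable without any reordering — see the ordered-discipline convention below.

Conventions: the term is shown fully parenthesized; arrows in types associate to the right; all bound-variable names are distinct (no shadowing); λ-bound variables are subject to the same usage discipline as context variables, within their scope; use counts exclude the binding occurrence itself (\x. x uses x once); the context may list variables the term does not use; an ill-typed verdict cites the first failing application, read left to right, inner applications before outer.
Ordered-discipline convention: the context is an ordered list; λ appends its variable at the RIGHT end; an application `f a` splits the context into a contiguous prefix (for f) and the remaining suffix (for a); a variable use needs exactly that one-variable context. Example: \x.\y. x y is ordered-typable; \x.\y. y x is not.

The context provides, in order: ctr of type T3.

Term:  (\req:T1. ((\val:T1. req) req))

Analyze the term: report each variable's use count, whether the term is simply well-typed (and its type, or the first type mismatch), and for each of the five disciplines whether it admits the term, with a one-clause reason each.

use counts: ctr: 0; req (λ-bound): 2; val (λ-bound): 0
order of uses: req, req
typing: the term checks, with type T1 → T1
ordered: ✗ — repeated use of req ×2; needs weakening: ctr, val unused
linear: ✗ — repeated use of req ×2; needs weakening: ctr, val unused
affine: ✗ — repeated use of req ×2
relevant: ✗ — needs weakening: ctr, val unused
unrestricted: ✓ — typability at T1 → T1 is all that's needed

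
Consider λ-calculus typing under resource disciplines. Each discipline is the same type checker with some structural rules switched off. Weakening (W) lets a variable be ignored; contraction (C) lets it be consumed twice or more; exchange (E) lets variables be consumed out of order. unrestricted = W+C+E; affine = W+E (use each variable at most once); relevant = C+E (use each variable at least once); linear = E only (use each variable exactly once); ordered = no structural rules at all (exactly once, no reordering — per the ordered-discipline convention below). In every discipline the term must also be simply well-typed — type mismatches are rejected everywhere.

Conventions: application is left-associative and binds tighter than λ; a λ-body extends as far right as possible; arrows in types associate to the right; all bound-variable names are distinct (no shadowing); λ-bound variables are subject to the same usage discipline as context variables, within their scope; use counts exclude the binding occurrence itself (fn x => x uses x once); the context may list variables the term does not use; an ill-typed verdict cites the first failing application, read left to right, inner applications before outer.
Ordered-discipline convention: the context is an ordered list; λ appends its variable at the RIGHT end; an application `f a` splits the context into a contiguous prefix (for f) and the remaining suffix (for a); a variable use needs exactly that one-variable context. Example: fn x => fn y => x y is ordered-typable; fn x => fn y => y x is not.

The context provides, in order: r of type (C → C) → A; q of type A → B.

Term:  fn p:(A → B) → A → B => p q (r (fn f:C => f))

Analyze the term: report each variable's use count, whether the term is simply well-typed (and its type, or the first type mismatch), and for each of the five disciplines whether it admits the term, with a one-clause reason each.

use counts: r=1; q=1; p (λ-bound)=1; f (λ-bound)=1
left-to-right use order: p, q, r, f
typing: the term checks, with type ((A → B) → A → B) → B
ordered: ✗ — needs exchange: uses follow p, q, r, f
linear: ✓ — single use per variable (r, q, p, f)
affine: ✓ — none of r, q, p, f used more than once
relevant: ✓ — r, q, p, f: all used, weakening unneeded
unrestricted: ✓ — typability at ((A → B) → A → B) → B is all that's needed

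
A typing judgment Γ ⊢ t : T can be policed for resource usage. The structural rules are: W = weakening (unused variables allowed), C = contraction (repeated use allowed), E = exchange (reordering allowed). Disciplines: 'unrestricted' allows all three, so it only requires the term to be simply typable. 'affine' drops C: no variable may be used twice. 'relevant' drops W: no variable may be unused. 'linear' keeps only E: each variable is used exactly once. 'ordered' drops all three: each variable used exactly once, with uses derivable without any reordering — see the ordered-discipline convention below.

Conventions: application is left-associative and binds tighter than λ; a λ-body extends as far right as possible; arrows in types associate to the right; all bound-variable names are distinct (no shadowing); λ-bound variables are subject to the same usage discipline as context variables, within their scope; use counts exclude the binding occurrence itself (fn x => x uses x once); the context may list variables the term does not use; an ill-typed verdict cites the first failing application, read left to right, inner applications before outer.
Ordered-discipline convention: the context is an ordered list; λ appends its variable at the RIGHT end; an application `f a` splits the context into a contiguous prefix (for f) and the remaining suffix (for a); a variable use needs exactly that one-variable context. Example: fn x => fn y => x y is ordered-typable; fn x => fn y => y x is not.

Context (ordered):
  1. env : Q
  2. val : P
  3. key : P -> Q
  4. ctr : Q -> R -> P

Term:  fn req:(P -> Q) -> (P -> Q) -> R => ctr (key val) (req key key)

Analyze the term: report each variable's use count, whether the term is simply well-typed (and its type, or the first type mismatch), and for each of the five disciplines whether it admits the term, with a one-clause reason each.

usage: env ×0; val ×1; key ×3; ctr ×1; req (bound) ×1
left-to-right use order: ctr, key, val, req, key, key
typing: well-typed — term : ((P -> Q) -> (P -> Q) -> R) -> P
ordered: ✗, needs contraction — key ×3; unused: env — weakening required
linear: ✗, needs contraction — key ×3; unused: env — weakening required
affine: ✗, needs contraction — key ×3
relevant: ✗, unused: env — weakening required
unrestricted: ✓, well-typed at ((P -> Q) -> (P -> Q) -> R) -> P; no restrictions here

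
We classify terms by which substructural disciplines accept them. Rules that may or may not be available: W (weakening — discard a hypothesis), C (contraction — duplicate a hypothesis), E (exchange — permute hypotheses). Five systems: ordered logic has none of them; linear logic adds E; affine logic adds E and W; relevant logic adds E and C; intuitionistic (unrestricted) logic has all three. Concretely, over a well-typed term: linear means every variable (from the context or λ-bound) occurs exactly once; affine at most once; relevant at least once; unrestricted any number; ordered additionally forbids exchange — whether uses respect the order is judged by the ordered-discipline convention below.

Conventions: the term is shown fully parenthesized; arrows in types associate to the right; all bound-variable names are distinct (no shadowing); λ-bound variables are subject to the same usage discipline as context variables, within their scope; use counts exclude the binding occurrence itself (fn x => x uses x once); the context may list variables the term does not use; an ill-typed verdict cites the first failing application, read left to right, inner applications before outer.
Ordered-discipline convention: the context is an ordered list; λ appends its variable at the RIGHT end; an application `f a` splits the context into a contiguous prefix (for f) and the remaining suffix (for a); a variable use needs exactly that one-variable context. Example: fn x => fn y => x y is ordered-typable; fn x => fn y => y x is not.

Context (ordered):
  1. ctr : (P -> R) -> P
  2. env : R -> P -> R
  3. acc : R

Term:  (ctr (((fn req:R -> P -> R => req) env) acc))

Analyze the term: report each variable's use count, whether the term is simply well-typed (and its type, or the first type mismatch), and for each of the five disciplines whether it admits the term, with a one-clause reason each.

usage: ctr: 1×; env: 1×; acc: 1×; req (bound): 1×
use order (left to right): ctr, req, env, acc
typing: well-typed — term : P
ordered: ✓, ctr, env, acc, req once each; derivable with no W/C/E
linear: ✓, exactly-once usage across ctr, env, acc, req
affine: ✓, none of ctr, env, acc, req used more than once
relevant: ✓, at least one use each (ctr, env, acc, req)
unrestricted: ✓, typability at P is all that's needed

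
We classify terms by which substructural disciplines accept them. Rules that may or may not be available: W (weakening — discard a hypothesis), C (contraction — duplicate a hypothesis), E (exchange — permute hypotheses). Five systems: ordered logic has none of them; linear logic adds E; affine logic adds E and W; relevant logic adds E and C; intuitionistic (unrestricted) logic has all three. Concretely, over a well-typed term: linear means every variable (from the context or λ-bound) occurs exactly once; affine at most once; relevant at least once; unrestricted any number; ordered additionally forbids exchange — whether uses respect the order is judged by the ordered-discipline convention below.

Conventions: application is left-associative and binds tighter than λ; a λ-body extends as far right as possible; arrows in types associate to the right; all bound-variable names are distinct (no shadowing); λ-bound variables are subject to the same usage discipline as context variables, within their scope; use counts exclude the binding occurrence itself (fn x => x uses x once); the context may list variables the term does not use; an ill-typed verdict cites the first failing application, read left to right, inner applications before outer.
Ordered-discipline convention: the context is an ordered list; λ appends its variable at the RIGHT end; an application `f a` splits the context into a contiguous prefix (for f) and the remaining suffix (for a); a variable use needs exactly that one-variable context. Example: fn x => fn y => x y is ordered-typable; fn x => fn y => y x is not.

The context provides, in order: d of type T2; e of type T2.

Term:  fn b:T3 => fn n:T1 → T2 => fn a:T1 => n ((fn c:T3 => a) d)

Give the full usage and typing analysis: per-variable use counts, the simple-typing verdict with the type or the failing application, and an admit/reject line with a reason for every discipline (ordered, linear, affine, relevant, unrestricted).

use counts: d: 1×; e: 0×; b (bound): 0×; n (bound): 1×; a (bound): 1×; c (bound): 0×
uses in reading order: n, a, d
typing: ill-typed: an argument T2 mismatches the expected T3
ordered: ✗, fails simple typing
linear: ✗, a type mismatch blocks all five
affine: ✗, the type mismatch rejects it
relevant: ✗, not simply typable
unrestricted: ✗, fails simple typing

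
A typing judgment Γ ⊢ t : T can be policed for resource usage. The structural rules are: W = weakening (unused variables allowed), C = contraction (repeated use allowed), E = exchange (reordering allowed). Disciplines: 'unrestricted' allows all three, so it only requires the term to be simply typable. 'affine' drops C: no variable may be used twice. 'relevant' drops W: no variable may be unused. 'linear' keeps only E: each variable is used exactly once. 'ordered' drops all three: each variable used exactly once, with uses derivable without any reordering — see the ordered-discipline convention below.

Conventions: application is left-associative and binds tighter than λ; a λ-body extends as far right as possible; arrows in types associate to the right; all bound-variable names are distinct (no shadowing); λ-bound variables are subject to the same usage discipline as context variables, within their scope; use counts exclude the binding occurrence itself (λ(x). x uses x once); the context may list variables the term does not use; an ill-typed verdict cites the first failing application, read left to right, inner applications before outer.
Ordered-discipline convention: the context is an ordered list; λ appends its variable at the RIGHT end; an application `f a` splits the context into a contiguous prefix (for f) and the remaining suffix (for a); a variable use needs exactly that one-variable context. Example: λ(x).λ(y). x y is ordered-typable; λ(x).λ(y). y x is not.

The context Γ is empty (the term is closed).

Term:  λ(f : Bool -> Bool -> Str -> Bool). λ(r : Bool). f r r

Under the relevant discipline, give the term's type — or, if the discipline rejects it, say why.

term : (Bool -> Bool -> Str -> Bool) -> Bool -> Str -> Bool
variable uses: f (bound): 1×, r (bound): 2×
left-to-right use order: f, r, r
typing: well-typed — term : (Bool -> Bool -> Str -> Bool) -> Bool -> Str -> Bool
summary: ordered ✗ | linear ✗ | affine ✗ | relevant ✓ | unrestricted ✓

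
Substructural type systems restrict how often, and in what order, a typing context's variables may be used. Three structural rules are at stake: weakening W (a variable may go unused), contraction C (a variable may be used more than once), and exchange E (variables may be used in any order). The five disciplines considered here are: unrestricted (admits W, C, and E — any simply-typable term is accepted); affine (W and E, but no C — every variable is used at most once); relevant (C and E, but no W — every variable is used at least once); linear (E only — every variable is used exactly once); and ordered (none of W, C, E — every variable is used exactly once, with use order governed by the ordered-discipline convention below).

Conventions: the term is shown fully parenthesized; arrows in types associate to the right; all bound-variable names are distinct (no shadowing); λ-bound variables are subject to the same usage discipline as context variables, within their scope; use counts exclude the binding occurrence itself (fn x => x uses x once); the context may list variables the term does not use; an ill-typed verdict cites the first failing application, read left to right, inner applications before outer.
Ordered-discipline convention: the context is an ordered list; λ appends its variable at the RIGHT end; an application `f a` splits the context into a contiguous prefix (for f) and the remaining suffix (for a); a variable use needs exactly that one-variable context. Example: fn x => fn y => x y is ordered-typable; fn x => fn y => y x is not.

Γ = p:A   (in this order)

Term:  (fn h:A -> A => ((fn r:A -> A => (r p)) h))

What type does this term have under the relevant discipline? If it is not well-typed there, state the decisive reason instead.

term : (A -> A) -> A
counts: p=1, h (bound)=1, r (bound)=1
left-to-right use order: r, p, h
typing: ✓ — (A -> A) -> A
per-discipline verdicts: ordered ✗; linear ✓; affine ✓; relevant ✓; unrestricted ✓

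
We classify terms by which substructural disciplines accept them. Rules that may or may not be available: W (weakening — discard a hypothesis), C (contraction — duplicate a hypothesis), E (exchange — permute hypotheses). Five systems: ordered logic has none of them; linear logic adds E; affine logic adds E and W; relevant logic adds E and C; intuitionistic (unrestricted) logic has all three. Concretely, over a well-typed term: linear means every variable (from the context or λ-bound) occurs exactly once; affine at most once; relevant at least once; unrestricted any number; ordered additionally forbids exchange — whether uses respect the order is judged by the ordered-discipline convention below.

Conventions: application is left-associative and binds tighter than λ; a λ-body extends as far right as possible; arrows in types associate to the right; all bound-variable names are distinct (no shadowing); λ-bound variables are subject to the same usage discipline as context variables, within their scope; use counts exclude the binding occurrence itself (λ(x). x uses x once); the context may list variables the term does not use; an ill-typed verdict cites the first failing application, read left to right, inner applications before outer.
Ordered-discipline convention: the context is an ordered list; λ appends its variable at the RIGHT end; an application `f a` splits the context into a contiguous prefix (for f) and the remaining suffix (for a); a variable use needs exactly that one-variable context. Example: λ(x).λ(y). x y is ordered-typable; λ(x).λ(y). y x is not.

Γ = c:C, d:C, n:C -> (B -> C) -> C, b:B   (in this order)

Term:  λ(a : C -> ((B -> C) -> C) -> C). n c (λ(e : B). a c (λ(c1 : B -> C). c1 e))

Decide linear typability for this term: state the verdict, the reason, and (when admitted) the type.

no — c ×2 used more than once (contraction); unused: d, b — weakening required
usage: c ×2; d ×0; n ×1; b ×0; a [bound] ×1; e [bound] ×1; c1 [bound] ×1
use order (left to right): n, c, a, c, c1, e
typing: well-typed — term : (C -> ((B -> C) -> C) -> C) -> C
per-discipline verdicts: ordered ✗ | linear ✗ | affine ✗ | relevant ✗ | unrestricted ✓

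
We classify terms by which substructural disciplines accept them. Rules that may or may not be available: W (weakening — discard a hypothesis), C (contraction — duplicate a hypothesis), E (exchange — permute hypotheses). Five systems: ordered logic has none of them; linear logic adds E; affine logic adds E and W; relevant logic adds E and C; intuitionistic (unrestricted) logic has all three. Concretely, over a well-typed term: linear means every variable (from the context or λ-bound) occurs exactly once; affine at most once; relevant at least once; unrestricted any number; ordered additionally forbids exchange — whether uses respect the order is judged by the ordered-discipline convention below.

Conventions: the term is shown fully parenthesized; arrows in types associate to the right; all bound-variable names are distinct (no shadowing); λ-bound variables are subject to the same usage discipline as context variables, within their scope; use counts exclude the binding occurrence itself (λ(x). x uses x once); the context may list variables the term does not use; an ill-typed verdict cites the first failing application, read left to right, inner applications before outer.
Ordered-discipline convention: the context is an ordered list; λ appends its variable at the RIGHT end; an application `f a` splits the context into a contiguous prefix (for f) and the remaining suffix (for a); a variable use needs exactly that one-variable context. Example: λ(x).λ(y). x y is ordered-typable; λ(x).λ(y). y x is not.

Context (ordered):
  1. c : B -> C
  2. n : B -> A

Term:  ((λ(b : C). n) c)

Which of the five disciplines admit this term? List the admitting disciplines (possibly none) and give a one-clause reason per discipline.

admitted in: none
usage: c: 1, n: 1, b (bound): 0
left-to-right use order: n, c
typing: ill-typed: argument of type B -> C where C is required
ordered: ✗ — a type mismatch blocks all five
linear: ✗ — the type mismatch rejects it
affine: ✗ — not simply typable
relevant: ✗ — fails simple typing
unrestricted: ✗ — a type mismatch blocks all five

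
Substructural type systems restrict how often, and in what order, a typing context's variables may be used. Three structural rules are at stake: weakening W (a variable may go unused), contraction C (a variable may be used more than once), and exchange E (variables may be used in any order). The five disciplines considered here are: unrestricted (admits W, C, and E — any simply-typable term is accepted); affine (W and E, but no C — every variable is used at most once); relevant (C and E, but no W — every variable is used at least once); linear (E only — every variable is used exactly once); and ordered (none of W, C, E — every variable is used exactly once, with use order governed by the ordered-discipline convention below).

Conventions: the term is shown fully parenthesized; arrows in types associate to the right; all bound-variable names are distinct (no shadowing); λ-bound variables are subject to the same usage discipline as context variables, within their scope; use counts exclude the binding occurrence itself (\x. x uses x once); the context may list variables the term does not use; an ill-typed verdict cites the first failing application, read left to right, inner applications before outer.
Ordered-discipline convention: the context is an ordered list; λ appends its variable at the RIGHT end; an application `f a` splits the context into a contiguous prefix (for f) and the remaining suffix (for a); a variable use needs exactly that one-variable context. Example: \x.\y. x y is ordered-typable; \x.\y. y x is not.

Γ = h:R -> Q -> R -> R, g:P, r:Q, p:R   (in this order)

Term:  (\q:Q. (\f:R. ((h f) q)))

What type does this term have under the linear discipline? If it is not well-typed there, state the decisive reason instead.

not well-typed under linear — unused: g, r, p — weakening required
variable uses: h: 1×; g: 0×; r: 0×; p: 0×; q (λ-bound): 1×; f (λ-bound): 1×
order of uses: h, f, q
typing: ✓ — Q -> R -> R -> R
across the five disciplines: ordered ✗; linear ✗; affine ✓; relevant ✗; unrestricted ✓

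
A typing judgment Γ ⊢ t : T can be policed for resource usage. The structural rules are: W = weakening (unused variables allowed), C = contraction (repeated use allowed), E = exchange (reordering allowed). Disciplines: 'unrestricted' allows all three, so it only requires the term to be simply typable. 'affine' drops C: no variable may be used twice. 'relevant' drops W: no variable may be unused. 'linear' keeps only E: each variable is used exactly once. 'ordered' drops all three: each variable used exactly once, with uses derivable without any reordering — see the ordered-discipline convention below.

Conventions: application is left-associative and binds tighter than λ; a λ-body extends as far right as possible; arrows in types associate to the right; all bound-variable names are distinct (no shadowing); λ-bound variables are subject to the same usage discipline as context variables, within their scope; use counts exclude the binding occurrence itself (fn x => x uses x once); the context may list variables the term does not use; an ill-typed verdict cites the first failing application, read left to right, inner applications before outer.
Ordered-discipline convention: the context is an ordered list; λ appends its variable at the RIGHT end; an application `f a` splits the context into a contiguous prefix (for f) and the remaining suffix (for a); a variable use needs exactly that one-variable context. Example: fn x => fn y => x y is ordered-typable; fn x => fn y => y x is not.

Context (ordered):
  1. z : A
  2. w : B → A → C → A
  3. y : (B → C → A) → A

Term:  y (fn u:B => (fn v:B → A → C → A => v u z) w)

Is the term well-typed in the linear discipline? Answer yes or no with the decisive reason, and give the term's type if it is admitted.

yes — single use per variable (z, w, y, u, v); term : A
usage: z: 1; w: 1; y: 1; u (λ-bound): 1; v (λ-bound): 1
order of uses: y, v, u, z, w
typing: well-typed — term : A
across the five disciplines: ordered ✗ · linear ✓ · affine ✓ · relevant ✓ · unrestricted ✓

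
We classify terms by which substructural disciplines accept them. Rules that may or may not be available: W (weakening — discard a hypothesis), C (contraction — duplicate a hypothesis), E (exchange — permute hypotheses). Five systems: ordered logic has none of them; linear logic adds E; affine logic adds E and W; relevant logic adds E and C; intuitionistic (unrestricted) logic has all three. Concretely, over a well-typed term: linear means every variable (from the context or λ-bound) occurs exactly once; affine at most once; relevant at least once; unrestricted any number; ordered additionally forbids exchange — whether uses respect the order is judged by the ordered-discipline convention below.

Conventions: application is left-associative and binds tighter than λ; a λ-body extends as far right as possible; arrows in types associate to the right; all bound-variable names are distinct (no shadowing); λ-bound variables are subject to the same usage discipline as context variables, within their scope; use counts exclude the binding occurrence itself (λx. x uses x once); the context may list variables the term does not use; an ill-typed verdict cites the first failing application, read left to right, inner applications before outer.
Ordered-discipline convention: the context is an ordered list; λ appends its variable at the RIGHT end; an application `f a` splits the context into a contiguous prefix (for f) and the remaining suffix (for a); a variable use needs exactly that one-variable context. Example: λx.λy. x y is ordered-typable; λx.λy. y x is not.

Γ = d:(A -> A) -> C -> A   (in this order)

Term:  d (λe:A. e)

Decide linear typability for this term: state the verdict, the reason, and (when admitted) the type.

yes — each of d, e used exactly once; term : C -> A
counts: d: 1, e (λ-bound): 1
left-to-right use order: d, e
typing: the term checks, with type C -> A
all disciplines: ordered ✓; linear ✓; affine ✓; relevant ✓; unrestricted ✓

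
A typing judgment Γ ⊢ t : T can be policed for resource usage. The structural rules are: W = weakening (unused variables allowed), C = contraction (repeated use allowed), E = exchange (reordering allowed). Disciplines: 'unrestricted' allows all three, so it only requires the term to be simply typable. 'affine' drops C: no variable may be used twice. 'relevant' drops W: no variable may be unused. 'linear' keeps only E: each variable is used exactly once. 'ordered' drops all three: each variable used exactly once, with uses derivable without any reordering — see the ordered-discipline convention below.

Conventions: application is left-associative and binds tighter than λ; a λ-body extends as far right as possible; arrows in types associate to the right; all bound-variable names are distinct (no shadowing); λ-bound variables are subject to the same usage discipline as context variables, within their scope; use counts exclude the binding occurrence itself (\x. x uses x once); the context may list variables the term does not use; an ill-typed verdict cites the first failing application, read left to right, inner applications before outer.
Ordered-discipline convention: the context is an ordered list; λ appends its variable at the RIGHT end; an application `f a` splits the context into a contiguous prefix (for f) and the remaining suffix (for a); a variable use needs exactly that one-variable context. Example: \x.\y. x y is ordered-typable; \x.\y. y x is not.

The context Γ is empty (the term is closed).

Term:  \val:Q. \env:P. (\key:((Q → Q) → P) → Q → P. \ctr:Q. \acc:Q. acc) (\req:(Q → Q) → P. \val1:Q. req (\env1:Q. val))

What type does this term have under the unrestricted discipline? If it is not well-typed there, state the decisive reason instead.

term : Q → P → Q → Q → Q
usage: val (λ-bound) ×1; env (λ-bound) ×0; key (λ-bound) ×0; ctr (λ-bound) ×0; acc (λ-bound) ×1; req (λ-bound) ×1; val1 (λ-bound) ×0; env1 (λ-bound) ×0
use order (left to right): acc, req, val
typing: the term checks, with type Q → P → Q → Q → Q
summary: ordered ✗ | linear ✗ | affine ✓ | relevant ✗ | unrestricted ✓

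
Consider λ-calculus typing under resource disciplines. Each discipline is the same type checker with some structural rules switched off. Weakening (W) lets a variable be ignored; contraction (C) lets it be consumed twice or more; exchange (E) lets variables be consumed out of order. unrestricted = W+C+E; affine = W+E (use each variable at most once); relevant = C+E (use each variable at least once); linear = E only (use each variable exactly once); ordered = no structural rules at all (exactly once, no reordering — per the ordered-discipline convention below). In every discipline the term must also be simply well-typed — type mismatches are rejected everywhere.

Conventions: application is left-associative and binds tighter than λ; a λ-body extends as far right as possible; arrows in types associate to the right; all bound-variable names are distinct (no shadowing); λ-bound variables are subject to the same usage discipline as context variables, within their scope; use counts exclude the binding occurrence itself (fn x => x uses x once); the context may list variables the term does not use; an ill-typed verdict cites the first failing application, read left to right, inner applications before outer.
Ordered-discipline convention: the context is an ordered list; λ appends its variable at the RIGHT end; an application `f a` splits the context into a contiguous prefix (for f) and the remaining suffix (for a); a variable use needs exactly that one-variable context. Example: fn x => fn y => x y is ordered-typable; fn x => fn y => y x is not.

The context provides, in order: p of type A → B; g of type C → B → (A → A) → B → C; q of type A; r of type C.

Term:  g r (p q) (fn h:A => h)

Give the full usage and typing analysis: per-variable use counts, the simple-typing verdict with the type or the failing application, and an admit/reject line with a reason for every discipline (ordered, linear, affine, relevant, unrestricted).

variable uses: p ×1, g ×1, q ×1, r ×1, h (bound) ×1
left-to-right use order: g, r, p, q, h
typing: ✓ — B → C
ordered ✗ (needs exchange: uses follow g, r, p, q, h)
linear ✓ (p, g, q, r, h: one use apiece)
affine ✓ (no duplicate uses among p, g, q, r, h)
relevant ✓ (none of p, g, q, r, h goes unused)
unrestricted ✓ (typability at B → C is all that's needed)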